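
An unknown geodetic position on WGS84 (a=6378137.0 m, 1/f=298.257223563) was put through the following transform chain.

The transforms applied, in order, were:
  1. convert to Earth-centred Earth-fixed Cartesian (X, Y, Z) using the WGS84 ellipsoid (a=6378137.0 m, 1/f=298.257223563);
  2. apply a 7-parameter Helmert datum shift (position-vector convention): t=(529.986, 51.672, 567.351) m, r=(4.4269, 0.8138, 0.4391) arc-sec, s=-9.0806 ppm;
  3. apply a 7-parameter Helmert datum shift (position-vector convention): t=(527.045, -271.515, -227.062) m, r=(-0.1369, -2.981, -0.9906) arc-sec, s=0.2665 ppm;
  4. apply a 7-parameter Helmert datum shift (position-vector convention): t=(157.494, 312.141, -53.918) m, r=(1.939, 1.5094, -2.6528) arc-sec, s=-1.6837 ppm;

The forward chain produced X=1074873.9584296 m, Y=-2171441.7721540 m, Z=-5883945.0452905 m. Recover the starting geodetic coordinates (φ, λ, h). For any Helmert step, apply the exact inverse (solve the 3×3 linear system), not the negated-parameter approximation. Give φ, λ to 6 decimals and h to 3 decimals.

start: X=1074873.9584, Y=-2171441.7722, Z=-5883945.0453 m
→ Helmert⁻¹: X=1074789.2626, Y=-2171799.0583, Z=-5883872.7529
→ Helmert⁻¹: X=1074187.3278, Y=-2171517.9007, Z=-5883661.0886
→ Helmert⁻¹: X=1073685.6838, Y=-2171717.8663, Z=-5884231.0264
→ geod (Bowring, a=6378137.000): φ=-67.75731200°, λ=-63.69245500°, h=3598.7700 m

φ=-67.757312°, λ=-63.692455°, h=3598.770 m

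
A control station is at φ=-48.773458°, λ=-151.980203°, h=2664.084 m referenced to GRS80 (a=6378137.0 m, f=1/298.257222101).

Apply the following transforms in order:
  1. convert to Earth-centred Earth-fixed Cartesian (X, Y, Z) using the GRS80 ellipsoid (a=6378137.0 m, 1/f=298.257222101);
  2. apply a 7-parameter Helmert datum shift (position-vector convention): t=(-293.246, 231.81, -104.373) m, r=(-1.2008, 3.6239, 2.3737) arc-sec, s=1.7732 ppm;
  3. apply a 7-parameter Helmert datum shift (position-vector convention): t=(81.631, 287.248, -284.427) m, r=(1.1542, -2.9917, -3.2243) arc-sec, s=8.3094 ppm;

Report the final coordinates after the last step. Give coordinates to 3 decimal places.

X=-3719597.878 m, Y=-1978736.060 m, Z=-4776421.785 m

start: φ=-48.773458°, λ=-151.980203°, h=2664.084 m
→ ECEF (a=6378137.000, f=1/298.257222101): X=-3719325.9626, Y=-1979249.4291, Z=-4775996.6726
→ Helmert 7p (PV): X=-3719686.9368, Y=-1979091.7350, Z=-4776032.6464
→ Helmert 7p (PV): X=-3719597.8783, Y=-1978736.0605, Z=-4776421.7853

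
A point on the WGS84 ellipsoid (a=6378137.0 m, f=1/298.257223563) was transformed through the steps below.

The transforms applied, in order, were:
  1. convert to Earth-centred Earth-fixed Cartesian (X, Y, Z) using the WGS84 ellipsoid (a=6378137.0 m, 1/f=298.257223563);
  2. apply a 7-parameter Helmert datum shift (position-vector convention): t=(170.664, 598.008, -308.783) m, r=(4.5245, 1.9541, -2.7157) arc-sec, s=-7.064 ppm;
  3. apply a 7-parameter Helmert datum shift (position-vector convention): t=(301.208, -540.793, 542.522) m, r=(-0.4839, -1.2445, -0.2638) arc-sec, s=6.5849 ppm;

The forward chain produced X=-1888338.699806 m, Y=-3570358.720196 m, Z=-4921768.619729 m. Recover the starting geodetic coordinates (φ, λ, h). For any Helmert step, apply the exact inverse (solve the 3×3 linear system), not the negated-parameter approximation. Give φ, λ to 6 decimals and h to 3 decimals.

φ=-50.813627°, λ=-117.877920°, h=1897.503 m

start: X=-1888338.6998, Y=-3570358.7202, Z=-4921768.6197 m
→ Helmert⁻¹: X=-1888652.6044, Y=-3569785.2882, Z=-4922275.7086
→ Helmert⁻¹: X=-1888742.9719, Y=-3570541.3496, Z=-4921941.2668
→ geod (Bowring, a=6378137.000): φ=-50.81362700°, λ=-117.87792000°, h=1897.5030 m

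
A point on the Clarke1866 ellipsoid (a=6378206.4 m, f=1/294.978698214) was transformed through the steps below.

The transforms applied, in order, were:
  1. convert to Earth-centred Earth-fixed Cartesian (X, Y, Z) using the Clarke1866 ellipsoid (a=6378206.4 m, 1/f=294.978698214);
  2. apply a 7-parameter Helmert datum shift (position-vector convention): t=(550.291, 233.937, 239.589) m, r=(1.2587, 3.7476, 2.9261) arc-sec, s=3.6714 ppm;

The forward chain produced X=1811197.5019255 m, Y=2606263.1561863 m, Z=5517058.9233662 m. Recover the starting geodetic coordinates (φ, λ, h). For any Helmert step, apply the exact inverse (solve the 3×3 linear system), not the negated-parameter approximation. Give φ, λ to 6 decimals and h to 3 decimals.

start: X=1811197.5019, Y=2606263.1562, Z=5517058.9234 m
→ Helmert⁻¹: X=1810577.2984, Y=2606027.6319, Z=5516816.0733
→ geod (Bowring, a=6378206.400): φ=60.26043000°, λ=55.20977200°, h=2401.8000 m

φ=60.260430°, λ=55.209772°, h=2401.800 m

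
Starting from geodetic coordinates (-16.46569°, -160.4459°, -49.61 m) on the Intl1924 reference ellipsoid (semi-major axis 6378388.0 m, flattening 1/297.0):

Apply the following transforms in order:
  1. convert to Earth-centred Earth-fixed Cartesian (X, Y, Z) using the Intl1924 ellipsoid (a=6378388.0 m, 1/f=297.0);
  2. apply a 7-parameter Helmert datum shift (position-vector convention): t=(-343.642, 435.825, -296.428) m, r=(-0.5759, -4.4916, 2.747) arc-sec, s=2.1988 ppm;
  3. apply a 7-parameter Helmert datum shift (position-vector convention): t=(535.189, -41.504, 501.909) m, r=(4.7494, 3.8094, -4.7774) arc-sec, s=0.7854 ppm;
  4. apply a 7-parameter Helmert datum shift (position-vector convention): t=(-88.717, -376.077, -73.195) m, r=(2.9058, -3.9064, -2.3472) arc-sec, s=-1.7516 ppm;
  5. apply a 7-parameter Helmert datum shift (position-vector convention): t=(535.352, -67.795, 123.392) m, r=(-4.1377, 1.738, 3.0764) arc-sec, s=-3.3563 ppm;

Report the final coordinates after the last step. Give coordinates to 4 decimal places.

X=-5764876.5161 m, Y=-2047796.2670 m, Z=-1796064.0529 m

start: φ=-16.465690°, λ=-160.445900°, h=-49.610 m
→ ECEF (a=6378388.000, f=1/297.0): X=-5765538.8466, Y=-2047813.0642, Z=-1796214.6786
→ Helmert 7p (PV): X=-5765828.7791, Y=-2047463.5417, Z=-1796634.8885
→ Helmert 7p (PV): X=-5765378.7221, Y=-2047331.7396, Z=-1796075.0487
→ Helmert 7p (PV): X=-5765446.6228, Y=-2047613.3206, Z=-1796283.1289
→ Helmert 7p (PV): X=-5764876.5161, Y=-2047796.2670, Z=-1796064.0529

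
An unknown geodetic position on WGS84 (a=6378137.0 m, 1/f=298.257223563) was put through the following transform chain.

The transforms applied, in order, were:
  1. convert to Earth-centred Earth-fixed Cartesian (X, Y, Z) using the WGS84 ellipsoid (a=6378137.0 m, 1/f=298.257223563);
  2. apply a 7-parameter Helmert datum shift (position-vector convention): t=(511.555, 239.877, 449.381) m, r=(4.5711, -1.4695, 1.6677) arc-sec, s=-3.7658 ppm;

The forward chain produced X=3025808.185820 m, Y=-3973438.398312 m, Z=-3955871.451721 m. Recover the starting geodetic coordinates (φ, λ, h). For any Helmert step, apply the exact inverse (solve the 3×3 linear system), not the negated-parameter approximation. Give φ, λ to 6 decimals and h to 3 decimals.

start: X=3025808.1858, Y=-3973438.3983, Z=-3955871.4517 m
→ Helmert⁻¹: X=3025247.7086, Y=-3973805.3754, Z=-3956269.2196
→ geod (Bowring, a=6378137.000): φ=-38.57203800°, λ=-52.71807600°, h=1579.2770 m

φ=-38.572038°, λ=-52.718076°, h=1579.277 m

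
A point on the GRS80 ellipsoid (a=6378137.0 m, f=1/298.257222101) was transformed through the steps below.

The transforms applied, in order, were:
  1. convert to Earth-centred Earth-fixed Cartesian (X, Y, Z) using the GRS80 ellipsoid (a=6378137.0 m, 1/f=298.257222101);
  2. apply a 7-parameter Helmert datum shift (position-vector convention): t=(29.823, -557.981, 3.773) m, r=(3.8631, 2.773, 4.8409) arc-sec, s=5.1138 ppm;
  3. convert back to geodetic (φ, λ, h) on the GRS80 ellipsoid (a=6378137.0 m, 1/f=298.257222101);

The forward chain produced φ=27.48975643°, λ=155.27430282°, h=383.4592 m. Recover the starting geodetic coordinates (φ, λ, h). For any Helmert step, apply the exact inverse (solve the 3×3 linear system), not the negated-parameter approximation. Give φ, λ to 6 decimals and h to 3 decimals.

start: φ=27.489756°, λ=155.274303°, h=383.459 m
→ ECEF (a=6378137.000, f=1/298.257222101): X=-5143259.2311, Y=2368430.2674, Z=2926640.3934
→ Helmert⁻¹: X=-5143246.4937, Y=2369151.6526, Z=2926508.1376
→ geod (Bowring, a=6378137.000): φ=27.48748900°, λ=155.26761900°, h=579.8560 m

φ=27.487489°, λ=155.267619°, h=579.856 m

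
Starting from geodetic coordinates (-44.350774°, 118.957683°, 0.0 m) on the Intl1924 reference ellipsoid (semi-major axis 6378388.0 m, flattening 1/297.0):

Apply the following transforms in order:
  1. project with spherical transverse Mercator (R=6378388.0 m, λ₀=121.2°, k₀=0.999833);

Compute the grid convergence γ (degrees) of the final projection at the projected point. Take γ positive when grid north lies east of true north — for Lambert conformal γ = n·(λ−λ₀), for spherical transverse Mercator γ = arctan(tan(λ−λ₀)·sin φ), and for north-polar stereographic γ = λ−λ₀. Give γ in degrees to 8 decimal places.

start: φ=-44.350774°, λ=118.957683°, h=0.000 m
→ into tm (λ₀=121.2°): φ=-44.35077400°, λ−λ₀=-2.24231700°
convergence γ = 1.56789926°

1.56789926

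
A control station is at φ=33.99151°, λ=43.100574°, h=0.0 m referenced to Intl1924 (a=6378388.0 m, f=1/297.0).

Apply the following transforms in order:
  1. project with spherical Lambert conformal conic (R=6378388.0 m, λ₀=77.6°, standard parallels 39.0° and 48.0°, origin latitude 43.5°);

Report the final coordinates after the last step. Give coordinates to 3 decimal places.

start: φ=33.991510°, λ=43.100574°, h=0.000 m
→ lcc (R=6378388.0, λ₀=77.6°): E=-3125593.1728, N=-402161.3016

E=-3125593.173 m, N=-402161.302 m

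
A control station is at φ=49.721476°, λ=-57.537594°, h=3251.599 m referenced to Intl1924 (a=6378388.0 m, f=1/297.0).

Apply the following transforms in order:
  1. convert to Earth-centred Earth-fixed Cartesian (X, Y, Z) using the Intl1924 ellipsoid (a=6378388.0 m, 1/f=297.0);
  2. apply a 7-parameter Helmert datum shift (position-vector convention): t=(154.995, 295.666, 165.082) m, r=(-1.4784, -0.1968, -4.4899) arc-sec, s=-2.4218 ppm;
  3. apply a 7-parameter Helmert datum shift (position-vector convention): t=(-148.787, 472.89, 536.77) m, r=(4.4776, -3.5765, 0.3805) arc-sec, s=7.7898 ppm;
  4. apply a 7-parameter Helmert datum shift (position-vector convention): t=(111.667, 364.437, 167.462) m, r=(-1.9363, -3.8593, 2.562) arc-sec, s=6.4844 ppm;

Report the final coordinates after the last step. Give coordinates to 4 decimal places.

X=2218764.4260 m, Y=-3486856.8876 m, Z=4846382.6146 m

start: φ=49.721476°, λ=-57.537594°, h=3251.599 m
→ ECEF (a=6378388.000, f=1/297.0): X=2218825.7433, Y=-3487906.9335, Z=4845391.7343
→ Helmert 7p (PV): X=2218894.8183, Y=-3487616.3898, Z=4845572.1982
→ Helmert 7p (PV): X=2218685.7300, Y=-3487271.7630, Z=4846109.4789
→ Helmert 7p (PV): X=2218764.4260, Y=-3486856.8876, Z=4846382.6146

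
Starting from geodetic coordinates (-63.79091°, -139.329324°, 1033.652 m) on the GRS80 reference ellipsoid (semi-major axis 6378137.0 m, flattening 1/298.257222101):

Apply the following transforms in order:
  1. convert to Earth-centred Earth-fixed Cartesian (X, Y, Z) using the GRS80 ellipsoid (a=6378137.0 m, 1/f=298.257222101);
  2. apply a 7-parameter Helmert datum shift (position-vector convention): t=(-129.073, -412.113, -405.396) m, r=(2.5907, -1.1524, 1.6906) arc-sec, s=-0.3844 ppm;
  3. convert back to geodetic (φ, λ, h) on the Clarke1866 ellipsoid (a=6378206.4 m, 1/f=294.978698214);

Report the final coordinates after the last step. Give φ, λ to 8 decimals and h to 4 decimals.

φ=-63.79197012°, λ=-139.32490175°, h=1678.9739 m

start: φ=-63.790910°, λ=-139.329324°, h=1033.652 m
→ ECEF (a=6378137.000, f=1/298.257222101): X=-2142649.0005, Y=-1841061.8095, Z=-5700386.3573
→ Helmert 7p (PV): X=-2142730.3120, Y=-1841419.1792, Z=-5700824.6569
→ geod (Bowring, a=6378206.400): φ=-63.79197012°, λ=-139.32490175°, h=1678.9739 m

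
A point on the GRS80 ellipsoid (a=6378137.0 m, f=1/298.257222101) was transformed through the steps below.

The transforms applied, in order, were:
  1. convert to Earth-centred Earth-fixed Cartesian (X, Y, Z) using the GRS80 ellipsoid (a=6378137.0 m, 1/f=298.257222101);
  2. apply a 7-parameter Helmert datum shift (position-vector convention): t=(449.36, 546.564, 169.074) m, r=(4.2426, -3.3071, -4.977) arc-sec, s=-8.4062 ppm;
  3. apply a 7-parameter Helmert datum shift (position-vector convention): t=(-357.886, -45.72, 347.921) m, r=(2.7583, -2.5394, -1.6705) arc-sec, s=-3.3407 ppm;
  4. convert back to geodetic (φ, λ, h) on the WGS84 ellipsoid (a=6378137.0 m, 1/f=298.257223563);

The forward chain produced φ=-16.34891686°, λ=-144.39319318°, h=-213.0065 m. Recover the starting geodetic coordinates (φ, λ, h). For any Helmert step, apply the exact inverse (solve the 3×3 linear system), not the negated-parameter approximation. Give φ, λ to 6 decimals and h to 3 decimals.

start: φ=-16.348917°, λ=-144.393193°, h=-213.006 m
→ ECEF (a=6378137.000, f=1/298.257223563): X=-4977101.7852, Y=-3564149.3340, Z=-1783750.9857
→ Helmert⁻¹: X=-4976753.6228, Y=-3564179.6832, Z=-1783995.9338
→ Helmert⁻¹: X=-4977187.4079, Y=-3564913.0038, Z=-1784026.8798
→ geod (Bowring, a=6378137.000): φ=-16.35000100°, λ=-144.38784900°, h=358.1250 m

φ=-16.350001°, λ=-144.387849°, h=358.125 m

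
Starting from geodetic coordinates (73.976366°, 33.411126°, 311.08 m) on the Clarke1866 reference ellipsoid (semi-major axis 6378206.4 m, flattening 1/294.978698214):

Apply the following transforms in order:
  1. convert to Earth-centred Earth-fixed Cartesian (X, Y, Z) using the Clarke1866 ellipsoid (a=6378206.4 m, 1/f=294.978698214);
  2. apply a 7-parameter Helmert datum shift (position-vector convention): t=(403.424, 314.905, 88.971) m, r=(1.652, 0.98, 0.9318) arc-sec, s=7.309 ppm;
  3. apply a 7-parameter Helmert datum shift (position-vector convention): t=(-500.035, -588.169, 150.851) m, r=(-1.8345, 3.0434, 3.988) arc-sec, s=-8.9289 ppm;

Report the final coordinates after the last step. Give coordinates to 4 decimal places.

X=1474330.6888 m, Y=972320.5456 m, Z=6108530.9727 m

start: φ=73.976366°, λ=33.411126°, h=311.080 m
→ ECEF (a=6378206.400, f=1/294.978698214): X=1474333.7441, Y=972554.8088, Z=6108330.6743
→ Helmert 7p (PV): X=1474772.5724, Y=972834.5598, Z=6108465.0756
→ Helmert 7p (PV): X=1474330.6888, Y=972320.5456, Z=6108530.9727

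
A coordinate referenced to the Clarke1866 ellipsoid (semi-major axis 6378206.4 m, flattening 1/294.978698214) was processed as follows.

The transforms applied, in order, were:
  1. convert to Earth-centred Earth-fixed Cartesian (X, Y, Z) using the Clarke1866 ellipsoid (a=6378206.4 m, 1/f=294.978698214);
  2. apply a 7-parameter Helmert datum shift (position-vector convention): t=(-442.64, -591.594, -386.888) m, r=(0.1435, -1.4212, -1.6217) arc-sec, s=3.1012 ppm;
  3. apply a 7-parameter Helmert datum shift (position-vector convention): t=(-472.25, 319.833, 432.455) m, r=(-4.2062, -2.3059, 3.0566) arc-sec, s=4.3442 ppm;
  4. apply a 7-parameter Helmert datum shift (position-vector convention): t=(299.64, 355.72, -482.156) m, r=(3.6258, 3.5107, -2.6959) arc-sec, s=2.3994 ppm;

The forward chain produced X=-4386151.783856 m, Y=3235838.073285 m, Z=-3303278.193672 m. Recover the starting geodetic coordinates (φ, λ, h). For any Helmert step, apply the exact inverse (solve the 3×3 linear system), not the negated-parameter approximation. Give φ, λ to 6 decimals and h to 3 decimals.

start: X=-4386151.7839, Y=3235838.0733, Z=-3303278.1937 m
→ Helmert⁻¹: X=-4386426.9686, Y=3235359.1991, Z=-3302919.6439
→ Helmert⁻¹: X=-4385924.6518, Y=3235157.6668, Z=-3303222.7448
→ Helmert⁻¹: X=-4385516.6083, Y=3235702.4485, Z=-3302797.6482
→ geod (Bowring, a=6378206.400): φ=-31.38934300°, λ=143.57951600°, h=299.2200 m

φ=-31.389343°, λ=143.579516°, h=299.220 m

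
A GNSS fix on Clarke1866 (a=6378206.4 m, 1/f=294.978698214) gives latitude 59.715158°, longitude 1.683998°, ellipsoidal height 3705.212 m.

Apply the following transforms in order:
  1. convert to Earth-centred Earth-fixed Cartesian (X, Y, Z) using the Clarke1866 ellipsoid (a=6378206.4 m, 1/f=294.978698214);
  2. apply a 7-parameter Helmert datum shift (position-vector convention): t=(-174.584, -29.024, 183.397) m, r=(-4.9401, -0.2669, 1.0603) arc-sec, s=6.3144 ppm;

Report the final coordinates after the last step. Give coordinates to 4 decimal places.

X=3224985.7086 m, Y=94938.1967 m, Z=5487763.4828 m

start: φ=59.715158°, λ=1.683998°, h=3705.212 m
→ ECEF (a=6378206.400, f=1/294.978698214): X=3225147.5158, Y=94818.6140, Z=5487543.5329
→ Helmert 7p (PV): X=3224985.7086, Y=94938.1967, Z=5487763.4828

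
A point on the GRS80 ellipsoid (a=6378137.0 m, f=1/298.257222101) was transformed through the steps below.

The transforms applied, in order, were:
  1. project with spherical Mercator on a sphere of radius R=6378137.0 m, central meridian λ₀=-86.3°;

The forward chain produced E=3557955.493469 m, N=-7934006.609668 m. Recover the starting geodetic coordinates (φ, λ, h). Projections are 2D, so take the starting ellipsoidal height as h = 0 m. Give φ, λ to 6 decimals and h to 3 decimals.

φ=-57.841077°, λ=-54.338342°, h=0.000 m

start: E=3557955.4935, N=-7934006.6097 m
→ merc⁻¹: φ=-57.84107700°, λ=-54.33834200°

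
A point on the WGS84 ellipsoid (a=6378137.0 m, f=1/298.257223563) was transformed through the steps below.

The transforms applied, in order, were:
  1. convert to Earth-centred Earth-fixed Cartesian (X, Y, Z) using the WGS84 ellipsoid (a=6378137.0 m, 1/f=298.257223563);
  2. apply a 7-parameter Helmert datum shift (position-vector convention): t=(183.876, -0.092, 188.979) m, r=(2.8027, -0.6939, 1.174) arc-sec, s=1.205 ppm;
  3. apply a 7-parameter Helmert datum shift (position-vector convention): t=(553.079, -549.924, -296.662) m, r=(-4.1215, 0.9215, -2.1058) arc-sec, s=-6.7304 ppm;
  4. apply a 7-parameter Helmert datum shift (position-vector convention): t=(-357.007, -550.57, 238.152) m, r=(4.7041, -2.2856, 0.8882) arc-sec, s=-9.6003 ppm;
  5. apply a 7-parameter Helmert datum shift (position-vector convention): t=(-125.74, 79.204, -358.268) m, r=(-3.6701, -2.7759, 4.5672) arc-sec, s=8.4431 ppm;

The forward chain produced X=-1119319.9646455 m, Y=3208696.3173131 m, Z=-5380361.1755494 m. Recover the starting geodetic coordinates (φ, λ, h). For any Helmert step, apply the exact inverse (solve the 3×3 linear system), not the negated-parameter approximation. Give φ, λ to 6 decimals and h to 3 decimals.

start: X=-1119319.9646, Y=3208696.3173, Z=-5380361.1755 m
→ Helmert⁻¹: X=-1119186.1289, Y=3208710.5294, Z=-5379885.3290
→ Helmert⁻¹: X=-1118885.6619, Y=3209174.0253, Z=-5380235.9229
→ Helmert⁻¹: X=-1119455.0100, Y=3209841.6228, Z=-5379916.3337
→ Helmert⁻¹: X=-1119637.3672, Y=3209771.1149, Z=-5380138.6771
→ geod (Bowring, a=6378137.000): φ=-57.88673000°, λ=109.22987300°, h=1294.9150 m

φ=-57.886730°, λ=109.229873°, h=1294.915 m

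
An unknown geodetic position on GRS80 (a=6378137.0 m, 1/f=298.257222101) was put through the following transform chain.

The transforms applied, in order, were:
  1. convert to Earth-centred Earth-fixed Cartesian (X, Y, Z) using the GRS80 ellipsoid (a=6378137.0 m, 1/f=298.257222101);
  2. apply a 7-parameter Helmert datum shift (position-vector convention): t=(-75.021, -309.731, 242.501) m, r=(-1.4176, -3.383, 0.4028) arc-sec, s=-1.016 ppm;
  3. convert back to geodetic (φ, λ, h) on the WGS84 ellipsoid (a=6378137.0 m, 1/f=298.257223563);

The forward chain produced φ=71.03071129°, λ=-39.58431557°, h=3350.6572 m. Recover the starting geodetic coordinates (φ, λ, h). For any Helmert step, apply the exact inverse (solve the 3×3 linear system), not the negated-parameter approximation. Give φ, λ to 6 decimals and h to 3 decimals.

φ=71.030217°, λ=-39.575684°, h=3082.210 m

start: φ=71.030711°, λ=-39.584316°, h=3350.657 m
→ ECEF (a=6378137.000, f=1/298.257223563): X=1603499.8268, Y=-1325791.2314, Z=6012565.1835
→ Helmert⁻¹: X=1603672.4976, Y=-1325527.2996, Z=6012293.3788
→ geod (Bowring, a=6378137.000): φ=71.03021700°, λ=-39.57568400°, h=3082.2100 m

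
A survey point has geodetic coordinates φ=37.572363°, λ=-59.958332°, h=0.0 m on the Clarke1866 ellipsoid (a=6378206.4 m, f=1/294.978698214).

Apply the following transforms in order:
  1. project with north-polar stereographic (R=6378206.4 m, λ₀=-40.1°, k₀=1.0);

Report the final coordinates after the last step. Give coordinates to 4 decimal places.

start: φ=37.572363°, λ=-59.958332°, h=0.000 m
→ stereo (R=6378206.4, λ₀=-40.1°): E=-2133545.1688, N=-5907272.7172

E=-2133545.1688 m, N=-5907272.7172 m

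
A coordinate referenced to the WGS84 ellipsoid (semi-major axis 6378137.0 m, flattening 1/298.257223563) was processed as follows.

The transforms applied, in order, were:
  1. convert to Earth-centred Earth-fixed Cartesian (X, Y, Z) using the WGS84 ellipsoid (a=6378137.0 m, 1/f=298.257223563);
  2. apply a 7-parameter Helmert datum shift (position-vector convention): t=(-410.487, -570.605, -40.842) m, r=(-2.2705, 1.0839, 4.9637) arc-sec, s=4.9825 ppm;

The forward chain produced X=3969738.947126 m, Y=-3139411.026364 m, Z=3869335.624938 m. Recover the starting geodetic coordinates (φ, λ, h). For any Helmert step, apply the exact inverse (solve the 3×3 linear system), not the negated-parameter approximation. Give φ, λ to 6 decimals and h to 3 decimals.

φ=37.584956°, λ=-38.332154°, h=496.875 m

start: X=3969738.9471, Y=-3139411.0264, Z=3869335.6249 m
→ Helmert⁻¹: X=3970033.7818, Y=-3138962.9124, Z=3869343.4972
→ geod (Bowring, a=6378137.000): φ=37.58495600°, λ=-38.33215400°, h=496.8750 m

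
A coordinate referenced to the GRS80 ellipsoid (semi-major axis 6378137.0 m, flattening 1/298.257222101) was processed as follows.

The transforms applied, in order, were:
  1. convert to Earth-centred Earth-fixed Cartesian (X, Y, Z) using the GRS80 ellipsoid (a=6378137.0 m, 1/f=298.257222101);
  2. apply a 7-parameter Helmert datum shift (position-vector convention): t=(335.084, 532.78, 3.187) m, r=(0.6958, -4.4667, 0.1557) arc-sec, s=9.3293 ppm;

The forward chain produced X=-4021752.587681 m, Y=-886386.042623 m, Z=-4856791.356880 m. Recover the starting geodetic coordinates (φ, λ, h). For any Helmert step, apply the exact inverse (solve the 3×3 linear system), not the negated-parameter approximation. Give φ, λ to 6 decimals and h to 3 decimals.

start: X=-4021752.5877, Y=-886386.0426, Z=-4856791.3569 m
→ Helmert⁻¹: X=-4022155.9901, Y=-886923.8954, Z=-4856659.1414
→ geod (Bowring, a=6378137.000): φ=-49.88941600°, λ=-167.56473600°, h=2334.5940 m

φ=-49.889416°, λ=-167.564736°, h=2334.594 m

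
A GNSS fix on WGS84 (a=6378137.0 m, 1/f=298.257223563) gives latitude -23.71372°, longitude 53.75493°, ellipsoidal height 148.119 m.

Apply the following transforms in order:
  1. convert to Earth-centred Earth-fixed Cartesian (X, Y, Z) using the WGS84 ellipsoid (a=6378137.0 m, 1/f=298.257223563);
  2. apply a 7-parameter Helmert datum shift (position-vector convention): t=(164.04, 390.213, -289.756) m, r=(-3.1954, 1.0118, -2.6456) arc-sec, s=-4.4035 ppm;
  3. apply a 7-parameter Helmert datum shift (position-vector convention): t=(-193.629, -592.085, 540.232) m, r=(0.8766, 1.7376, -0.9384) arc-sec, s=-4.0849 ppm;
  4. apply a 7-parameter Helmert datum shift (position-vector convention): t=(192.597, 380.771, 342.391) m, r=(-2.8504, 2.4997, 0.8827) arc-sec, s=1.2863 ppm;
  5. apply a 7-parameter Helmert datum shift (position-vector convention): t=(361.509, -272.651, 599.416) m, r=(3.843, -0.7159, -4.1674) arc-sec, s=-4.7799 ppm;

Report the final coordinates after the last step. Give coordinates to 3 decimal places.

start: φ=-23.713720°, λ=53.754930°, h=148.119 m
→ ECEF (a=6378137.000, f=1/298.257223563): X=3454561.8099, Y=4712278.0606, Z=-2549344.8574
→ Helmert 7p (PV): X=3454758.5728, Y=4712563.7207, Z=-2549713.3341
→ Helmert 7p (PV): X=3454550.7922, Y=4711947.5040, Z=-2549171.7622
→ Helmert 7p (PV): X=3454696.7750, Y=4712313.8922, Z=-2548939.6307
→ Helmert 7p (PV): X=3455145.8254, Y=4711996.4080, Z=-2548228.2440

X=3455145.825 m, Y=4711996.408 m, Z=-2548228.244 m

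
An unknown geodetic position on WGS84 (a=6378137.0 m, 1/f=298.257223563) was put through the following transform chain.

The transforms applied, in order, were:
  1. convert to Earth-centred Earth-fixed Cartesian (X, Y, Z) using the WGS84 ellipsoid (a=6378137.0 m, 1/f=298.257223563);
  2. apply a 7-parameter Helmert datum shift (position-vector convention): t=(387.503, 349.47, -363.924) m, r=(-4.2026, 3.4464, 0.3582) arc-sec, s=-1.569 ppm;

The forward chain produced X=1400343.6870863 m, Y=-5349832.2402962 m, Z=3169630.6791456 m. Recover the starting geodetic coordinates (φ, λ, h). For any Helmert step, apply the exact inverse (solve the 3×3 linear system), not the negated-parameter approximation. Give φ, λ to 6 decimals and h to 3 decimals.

φ=29.986892°, λ=-75.337254°, h=1598.003 m

start: X=1400343.6871, Y=-5349832.2403, Z=3169630.6791 m
→ Helmert⁻¹: X=1399896.1245, Y=-5350257.1221, Z=3169913.9569
→ geod (Bowring, a=6378137.000): φ=29.98689200°, λ=-75.33725400°, h=1598.0030 m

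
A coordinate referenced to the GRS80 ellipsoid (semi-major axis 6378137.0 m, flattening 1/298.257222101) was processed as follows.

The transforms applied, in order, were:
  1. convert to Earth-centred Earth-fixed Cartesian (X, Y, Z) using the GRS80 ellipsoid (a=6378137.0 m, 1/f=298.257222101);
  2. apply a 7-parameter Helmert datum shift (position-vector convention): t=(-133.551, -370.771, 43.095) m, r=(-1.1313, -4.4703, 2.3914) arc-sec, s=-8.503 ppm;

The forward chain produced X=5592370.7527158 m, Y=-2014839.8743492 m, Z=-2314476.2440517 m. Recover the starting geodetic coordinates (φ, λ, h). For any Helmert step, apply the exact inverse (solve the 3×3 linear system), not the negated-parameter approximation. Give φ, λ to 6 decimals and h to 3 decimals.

φ=-21.406128°, λ=-19.810178°, h=3709.833 m

start: X=5592370.7527, Y=-2014839.8743, Z=-2314476.2441 m
→ Helmert⁻¹: X=5592478.3360, Y=-2014538.3755, Z=-2314671.2724
→ geod (Bowring, a=6378137.000): φ=-21.40612800°, λ=-19.81017800°, h=3709.8330 m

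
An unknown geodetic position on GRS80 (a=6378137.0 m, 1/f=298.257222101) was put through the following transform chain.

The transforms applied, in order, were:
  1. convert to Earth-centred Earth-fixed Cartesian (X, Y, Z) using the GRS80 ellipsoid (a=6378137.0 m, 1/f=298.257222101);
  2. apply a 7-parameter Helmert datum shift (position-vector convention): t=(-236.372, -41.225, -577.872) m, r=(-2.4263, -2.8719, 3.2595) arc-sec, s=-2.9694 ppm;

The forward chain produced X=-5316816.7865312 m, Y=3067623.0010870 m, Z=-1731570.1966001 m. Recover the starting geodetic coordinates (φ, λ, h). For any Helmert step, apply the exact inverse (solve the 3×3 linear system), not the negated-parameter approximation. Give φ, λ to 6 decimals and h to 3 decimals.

φ=-15.848578°, λ=150.014118°, h=997.363 m

start: X=-5316816.7865, Y=3067623.0011, Z=-1731570.1966 m
→ Helmert⁻¹: X=-5316571.8228, Y=3067777.7109, Z=-1730887.3537
→ geod (Bowring, a=6378137.000): φ=-15.84857800°, λ=150.01411800°, h=997.3630 m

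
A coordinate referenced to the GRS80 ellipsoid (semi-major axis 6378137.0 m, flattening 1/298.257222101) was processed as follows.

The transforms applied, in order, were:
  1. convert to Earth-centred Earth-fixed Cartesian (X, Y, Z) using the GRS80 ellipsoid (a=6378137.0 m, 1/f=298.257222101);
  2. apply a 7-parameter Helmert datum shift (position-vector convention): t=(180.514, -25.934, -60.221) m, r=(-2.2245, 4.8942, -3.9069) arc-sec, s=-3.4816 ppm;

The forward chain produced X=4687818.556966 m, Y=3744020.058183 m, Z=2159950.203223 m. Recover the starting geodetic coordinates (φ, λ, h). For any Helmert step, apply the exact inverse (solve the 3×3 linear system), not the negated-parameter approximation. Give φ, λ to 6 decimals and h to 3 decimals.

start: X=4687818.5570, Y=3744020.0582, Z=2159950.2032 m
→ Helmert⁻¹: X=4687532.1894, Y=3744124.5182, Z=2160169.5483
→ geod (Bowring, a=6378137.000): φ=19.92545800°, λ=38.61579900°, h=672.0040 m

φ=19.925458°, λ=38.615799°, h=672.004 m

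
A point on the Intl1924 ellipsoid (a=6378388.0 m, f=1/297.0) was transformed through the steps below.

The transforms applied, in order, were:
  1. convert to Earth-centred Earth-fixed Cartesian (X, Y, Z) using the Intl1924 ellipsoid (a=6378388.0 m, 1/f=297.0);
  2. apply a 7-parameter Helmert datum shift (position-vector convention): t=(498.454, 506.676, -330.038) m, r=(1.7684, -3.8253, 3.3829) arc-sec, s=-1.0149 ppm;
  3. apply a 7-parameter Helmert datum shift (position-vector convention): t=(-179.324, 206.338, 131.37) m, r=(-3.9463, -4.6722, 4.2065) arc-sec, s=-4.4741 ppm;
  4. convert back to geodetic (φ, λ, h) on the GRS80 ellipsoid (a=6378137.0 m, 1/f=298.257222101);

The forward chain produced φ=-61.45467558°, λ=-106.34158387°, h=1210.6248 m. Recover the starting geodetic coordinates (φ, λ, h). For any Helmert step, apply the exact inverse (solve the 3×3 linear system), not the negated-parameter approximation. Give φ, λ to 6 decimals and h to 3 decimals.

φ=-61.448329°, λ=-106.350117°, h=1260.353 m

start: φ=-61.454676°, λ=-106.341584°, h=1210.625 m
→ ECEF (a=6378137.000, f=1/298.257222101): X=-859929.9943, Y=-2932827.9659, Z=-5580793.2556
→ Helmert⁻¹: X=-859940.7475, Y=-2932923.1127, Z=-5580986.2297
→ Helmert⁻¹: X=-860591.6817, Y=-2933466.4967, Z=-5580620.7454
→ geod (Bowring, a=6378388.000): φ=-61.44832900°, λ=-106.35011700°, h=1260.3530 m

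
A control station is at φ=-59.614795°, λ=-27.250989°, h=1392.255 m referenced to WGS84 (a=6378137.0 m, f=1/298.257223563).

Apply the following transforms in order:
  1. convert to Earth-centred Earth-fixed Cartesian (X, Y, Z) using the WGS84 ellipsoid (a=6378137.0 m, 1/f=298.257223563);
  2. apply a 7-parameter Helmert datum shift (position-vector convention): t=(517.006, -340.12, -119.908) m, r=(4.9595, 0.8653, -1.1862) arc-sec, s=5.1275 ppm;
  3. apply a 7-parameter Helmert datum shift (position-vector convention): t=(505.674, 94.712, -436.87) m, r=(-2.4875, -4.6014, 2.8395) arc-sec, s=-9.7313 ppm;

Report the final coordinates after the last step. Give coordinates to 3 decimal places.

X=2876978.462 m, Y=-1481376.802 m, Z=-5480592.926 m

start: φ=-59.614795°, λ=-27.250989°, h=1392.255 m
→ ECEF (a=6378137.000, f=1/298.257223563): X=2875857.8862, Y=-1481226.9492, Z=-5480095.7307
→ Helmert 7p (PV): X=2876358.1302, Y=-1481459.4370, Z=-5480291.4177
→ Helmert 7p (PV): X=2876978.4618, Y=-1481376.8024, Z=-5480592.9257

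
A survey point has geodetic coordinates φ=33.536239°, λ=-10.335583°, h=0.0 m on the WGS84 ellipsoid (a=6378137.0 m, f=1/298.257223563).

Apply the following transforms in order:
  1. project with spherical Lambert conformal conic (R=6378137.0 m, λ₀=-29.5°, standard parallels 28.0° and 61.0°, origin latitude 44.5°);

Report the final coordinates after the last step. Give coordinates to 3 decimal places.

E=1722439.825 m, N=-972458.736 m

start: φ=33.536239°, λ=-10.335583°, h=0.000 m
→ lcc (R=6378137.0, λ₀=-29.5°): E=1722439.8254, N=-972458.7356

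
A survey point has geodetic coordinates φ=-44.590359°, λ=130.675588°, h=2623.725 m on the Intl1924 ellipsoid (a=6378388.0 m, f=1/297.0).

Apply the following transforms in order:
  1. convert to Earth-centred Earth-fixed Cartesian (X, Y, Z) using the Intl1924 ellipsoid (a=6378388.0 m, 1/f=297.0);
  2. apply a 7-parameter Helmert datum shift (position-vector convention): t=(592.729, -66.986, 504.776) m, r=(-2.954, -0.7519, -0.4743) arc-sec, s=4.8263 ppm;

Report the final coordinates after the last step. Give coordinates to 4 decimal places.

X=-2966111.9261 m, Y=3451990.5280 m, Z=-4456542.8759 m

start: φ=-44.590359°, λ=130.675588°, h=2623.725 m
→ ECEF (a=6378388.000, f=1/297.0): X=-2966714.5220, Y=3452097.8615, Z=-4456965.8875
→ Helmert 7p (PV): X=-2966111.9261, Y=3451990.5280, Z=-4456542.8759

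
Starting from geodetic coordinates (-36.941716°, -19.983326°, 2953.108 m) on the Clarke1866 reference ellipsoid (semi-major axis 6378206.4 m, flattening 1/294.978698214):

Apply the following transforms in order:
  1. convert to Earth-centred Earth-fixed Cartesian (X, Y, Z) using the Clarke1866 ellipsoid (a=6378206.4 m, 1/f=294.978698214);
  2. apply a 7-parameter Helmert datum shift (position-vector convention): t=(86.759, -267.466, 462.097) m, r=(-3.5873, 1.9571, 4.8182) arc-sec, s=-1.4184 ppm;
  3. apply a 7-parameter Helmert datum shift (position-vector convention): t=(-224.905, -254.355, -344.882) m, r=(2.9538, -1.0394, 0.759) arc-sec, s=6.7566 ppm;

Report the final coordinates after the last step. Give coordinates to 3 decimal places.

X=4798841.670 m, Y=-1745497.179 m, Z=-3813727.082 m

start: φ=-36.941716°, λ=-19.983326°, h=2953.108 m
→ ECEF (a=6378206.400, f=1/294.978698214): X=4798923.9817, Y=-1745084.0797, Z=-3813807.9469
→ Helmert 7p (PV): X=4799008.5113, Y=-1745303.2998, Z=-3813355.6239
→ Helmert 7p (PV): X=4798841.6698, Y=-1745497.1786, Z=-3813727.0818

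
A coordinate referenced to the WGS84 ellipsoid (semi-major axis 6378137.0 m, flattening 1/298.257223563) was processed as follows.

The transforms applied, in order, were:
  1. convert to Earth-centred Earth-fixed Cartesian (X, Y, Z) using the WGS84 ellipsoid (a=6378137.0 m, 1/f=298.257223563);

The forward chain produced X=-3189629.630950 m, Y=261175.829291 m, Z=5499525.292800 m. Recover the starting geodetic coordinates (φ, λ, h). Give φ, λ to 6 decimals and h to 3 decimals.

start: X=-3189629.6309, Y=261175.8293, Z=5499525.2928 m
→ geod (Bowring, a=6378137.000): φ=59.97085700°, λ=175.31890400°, h=776.5500 m

φ=59.970857°, λ=175.318904°, h=776.550 m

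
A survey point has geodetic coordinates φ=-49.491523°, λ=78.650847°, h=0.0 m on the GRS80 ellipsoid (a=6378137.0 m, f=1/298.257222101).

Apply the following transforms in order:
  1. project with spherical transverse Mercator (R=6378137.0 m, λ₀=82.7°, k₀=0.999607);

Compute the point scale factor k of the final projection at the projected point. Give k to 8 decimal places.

1.00066014

start: φ=-49.491523°, λ=78.650847°, h=0.000 m
→ into tm (λ₀=82.7°): φ=-49.49152300°, λ−λ₀=-4.04915300°
scale k = 1.00066014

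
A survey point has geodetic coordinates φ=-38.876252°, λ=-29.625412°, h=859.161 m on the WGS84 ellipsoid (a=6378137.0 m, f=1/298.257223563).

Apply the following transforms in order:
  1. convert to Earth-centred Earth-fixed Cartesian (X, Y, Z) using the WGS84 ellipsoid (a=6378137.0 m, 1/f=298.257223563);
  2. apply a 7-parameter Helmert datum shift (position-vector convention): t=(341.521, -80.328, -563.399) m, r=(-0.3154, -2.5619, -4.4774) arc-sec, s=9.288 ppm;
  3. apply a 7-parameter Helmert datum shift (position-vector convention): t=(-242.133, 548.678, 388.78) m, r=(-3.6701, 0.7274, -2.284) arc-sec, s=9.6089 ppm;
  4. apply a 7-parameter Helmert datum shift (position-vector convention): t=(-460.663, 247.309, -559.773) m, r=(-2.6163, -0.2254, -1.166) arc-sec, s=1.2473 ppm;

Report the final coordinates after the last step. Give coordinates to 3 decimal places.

X=4322257.986 m, Y=-2457735.085 m, Z=-3982863.436 m

start: φ=-38.876252°, λ=-29.625412°, h=859.161 m
→ ECEF (a=6378137.000, f=1/298.257223563): X=4322586.8895, Y=-2458107.6212, Z=-3982170.6650
→ Helmert 7p (PV): X=4322964.6607, Y=-2458310.7007, Z=-3982713.6027
→ Helmert 7p (PV): X=4322722.7998, Y=-2457904.3794, Z=-3982334.5959
→ Helmert 7p (PV): X=4322257.9860, Y=-2457735.0849, Z=-3982863.4358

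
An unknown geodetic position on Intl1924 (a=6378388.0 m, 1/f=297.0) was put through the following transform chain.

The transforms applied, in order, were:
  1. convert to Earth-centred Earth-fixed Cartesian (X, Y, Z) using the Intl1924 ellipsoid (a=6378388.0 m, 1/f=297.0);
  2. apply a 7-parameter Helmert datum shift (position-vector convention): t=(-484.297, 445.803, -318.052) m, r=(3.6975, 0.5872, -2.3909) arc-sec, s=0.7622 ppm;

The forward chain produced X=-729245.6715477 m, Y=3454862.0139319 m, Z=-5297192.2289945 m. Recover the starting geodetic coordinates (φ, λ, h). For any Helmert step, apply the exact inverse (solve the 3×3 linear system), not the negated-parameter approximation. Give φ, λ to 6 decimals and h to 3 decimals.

start: X=-729245.6715, Y=3454862.0139, Z=-5297192.2290 m
→ Helmert⁻¹: X=-728785.7800, Y=3454310.1776, Z=-5296934.1364
→ geod (Bowring, a=6378388.000): φ=-56.49501700°, λ=101.91347400°, h=2108.3500 m

φ=-56.495017°, λ=101.913474°, h=2108.350 m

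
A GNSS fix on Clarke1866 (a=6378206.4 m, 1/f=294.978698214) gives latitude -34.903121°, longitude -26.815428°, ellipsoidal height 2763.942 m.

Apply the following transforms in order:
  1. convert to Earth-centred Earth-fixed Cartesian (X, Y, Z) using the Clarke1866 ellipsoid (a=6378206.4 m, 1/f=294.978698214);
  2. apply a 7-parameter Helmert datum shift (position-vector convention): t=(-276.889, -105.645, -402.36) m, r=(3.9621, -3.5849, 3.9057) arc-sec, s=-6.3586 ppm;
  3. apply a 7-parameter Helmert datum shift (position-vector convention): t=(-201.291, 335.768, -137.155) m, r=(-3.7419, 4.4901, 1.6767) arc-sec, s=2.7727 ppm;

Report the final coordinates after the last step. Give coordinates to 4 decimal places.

start: φ=-34.903121°, λ=-26.815428°, h=2763.942 m
→ ECEF (a=6378206.400, f=1/294.978698214): X=4675595.5305, Y=-2363393.7098, Z=-3630451.5123
→ Helmert 7p (PV): X=4675396.7598, Y=-2363326.0571, Z=-3630794.9236
→ Helmert 7p (PV): X=4675148.6059, Y=-2363024.7034, Z=-3631001.0491

X=4675148.6059 m, Y=-2363024.7034 m, Z=-3631001.0491 m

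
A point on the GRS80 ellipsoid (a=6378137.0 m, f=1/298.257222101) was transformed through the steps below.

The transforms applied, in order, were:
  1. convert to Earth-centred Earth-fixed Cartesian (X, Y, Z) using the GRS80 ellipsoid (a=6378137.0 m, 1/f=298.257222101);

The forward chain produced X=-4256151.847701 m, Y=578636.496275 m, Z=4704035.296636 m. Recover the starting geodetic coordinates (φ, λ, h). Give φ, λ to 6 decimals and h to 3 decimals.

start: X=-4256151.8477, Y=578636.4963, Z=4704035.2966 m
→ geod (Bowring, a=6378137.000): φ=47.79192300°, λ=172.25793500°, h=3605.9670 m

φ=47.791923°, λ=172.257935°, h=3605.967 m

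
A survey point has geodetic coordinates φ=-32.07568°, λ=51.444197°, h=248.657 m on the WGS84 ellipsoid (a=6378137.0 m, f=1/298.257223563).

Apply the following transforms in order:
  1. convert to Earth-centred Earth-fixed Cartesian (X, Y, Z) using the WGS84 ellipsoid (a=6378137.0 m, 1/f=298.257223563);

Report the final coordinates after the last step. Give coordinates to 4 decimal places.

start: φ=-32.075680°, λ=51.444197°, h=248.657 m
→ ECEF (a=6378137.000, f=1/298.257223563): X=3371812.2242, Y=4230485.0772, Z=-3367677.3306

X=3371812.2242 m, Y=4230485.0772 m, Z=-3367677.3306 m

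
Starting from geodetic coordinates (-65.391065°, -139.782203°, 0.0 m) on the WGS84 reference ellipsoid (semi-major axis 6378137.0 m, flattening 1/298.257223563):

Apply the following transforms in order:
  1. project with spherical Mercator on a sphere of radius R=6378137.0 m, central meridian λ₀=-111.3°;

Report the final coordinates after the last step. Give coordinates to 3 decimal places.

start: φ=-65.391065°, λ=-139.782203°, h=0.000 m
→ merc (R=6378137.0, λ₀=-111.3°): E=-3170624.3346, N=-9712141.8555

E=-3170624.335 m, N=-9712141.855 m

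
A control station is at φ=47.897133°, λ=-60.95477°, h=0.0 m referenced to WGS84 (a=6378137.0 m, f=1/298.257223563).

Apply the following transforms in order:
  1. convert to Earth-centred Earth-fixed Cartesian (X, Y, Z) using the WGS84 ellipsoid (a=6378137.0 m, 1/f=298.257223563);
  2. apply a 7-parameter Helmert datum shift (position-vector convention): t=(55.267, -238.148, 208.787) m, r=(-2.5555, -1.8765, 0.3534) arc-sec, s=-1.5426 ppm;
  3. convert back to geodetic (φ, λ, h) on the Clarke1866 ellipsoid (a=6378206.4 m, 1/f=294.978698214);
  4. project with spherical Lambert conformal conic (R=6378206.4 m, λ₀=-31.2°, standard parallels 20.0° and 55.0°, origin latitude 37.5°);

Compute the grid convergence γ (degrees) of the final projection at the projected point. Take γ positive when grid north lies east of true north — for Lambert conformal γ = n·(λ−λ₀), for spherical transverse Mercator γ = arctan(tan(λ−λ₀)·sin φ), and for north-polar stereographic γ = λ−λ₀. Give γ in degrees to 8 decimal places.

start: φ=47.897133°, λ=-60.954770°, h=0.000 m
→ ECEF (a=6378137.000, f=1/298.257223563): X=2079983.9381, Y=-3745414.4020, Z=4709215.3809
→ Helmert 7p (PV): X=2079999.5715, Y=-3745584.8643, Z=4709482.2296
→ geod (Bowring, a=6378206.400): φ=47.89982640°, λ=-60.95569398°, h=364.3657 m
→ into lcc (λ₀=-31.2°): φ=47.89982640°, λ−λ₀=-29.75569398°
convergence γ = -18.41089499°

-18.41089499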